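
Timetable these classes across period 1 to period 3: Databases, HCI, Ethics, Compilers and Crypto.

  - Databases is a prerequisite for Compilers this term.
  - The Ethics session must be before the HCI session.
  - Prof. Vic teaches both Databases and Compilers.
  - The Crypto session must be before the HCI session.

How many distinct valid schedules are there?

15

Splitting on Databases: it can be period 1 (10), period 2 (5). Listing each branch's schedules as (HCI, Ethics, Compilers, Crypto) by period number:
Databases=period 1: (2,1,2,1) (2,1,3,1) (3,1,2,1) (3,1,2,2) (3,1,3,1) (3,1,3,2) (3,2,2,1) (3,2,2,2) (3,2,3,1) (3,2,3,2) — 10.
Databases=period 2: (2,1,3,1) (3,1,3,1) (3,1,3,2) (3,2,3,1) (3,2,3,2) — 5.
Summing: 10 + 5 = 15.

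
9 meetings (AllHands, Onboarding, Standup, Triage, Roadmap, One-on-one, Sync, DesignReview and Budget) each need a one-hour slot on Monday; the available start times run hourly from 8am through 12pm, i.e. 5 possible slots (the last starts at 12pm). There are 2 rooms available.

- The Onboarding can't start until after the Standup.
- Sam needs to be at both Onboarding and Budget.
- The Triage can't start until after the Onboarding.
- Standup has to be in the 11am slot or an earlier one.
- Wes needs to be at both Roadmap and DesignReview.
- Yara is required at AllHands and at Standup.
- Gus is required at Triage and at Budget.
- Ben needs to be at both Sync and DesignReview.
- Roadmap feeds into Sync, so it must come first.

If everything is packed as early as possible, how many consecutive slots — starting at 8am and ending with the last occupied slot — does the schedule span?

The precedence chain requires at least 3 distinct slots.
With at most 2 per slot and 9 meetings, at least 5 slots are needed.
5 works (last occupied slot: 12pm): for example AllHands in 10am; Budget in 12pm; Roadmap in 8am; Onboarding in 9am; Triage in 10am; One-on-one in 11am; Standup in 8am; Sync in 9am; DesignReview in 11am.

5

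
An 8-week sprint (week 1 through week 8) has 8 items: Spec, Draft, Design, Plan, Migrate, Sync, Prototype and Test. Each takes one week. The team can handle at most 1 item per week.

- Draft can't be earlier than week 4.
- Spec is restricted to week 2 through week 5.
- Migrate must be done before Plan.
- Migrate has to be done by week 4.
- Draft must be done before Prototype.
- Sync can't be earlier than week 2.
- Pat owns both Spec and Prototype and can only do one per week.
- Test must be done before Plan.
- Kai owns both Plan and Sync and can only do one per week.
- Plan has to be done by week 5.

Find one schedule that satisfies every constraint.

Design in week 8; Test in week 3; Sync in week 6; Migrate in week 1; Spec in week 2; Prototype in week 7; Draft in week 5; Plan in week 4

Checking: Test(week 3) before Plan(week 4); Draft(week 5) before Prototype(week 7); Migrate(week 1) before Plan(week 4); Spec(week 2) != Prototype(week 7); Plan(week 4) != Sync(week 6); Plan=week 4 in [week 1,week 5]; Spec=week 2 in [week 2,week 5]; Sync=week 6 in [week 2,week 8]; Migrate=week 1 in [week 1,week 4]; Draft=week 5 in [week 4,week 8]; max 1 per week (cap 1).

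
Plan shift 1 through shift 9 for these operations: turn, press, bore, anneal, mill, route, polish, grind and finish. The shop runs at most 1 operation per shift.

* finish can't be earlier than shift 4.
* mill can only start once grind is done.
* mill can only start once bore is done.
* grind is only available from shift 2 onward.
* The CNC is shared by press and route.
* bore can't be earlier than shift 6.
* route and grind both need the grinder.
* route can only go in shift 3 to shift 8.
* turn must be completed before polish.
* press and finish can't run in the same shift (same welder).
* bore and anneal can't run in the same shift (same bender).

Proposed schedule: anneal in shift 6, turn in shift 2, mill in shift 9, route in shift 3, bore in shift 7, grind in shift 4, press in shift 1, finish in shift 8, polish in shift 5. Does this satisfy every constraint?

mill can only start once bore is done — holds.
The CNC is shared by press and route — holds.
bore can't be earlier than shift 6 — holds.
bore and anneal can't run in the same shift (same bender) — holds.
route and grind both need the grinder — holds.
press and finish can't run in the same shift (same welder) — holds.
route can only go in shift 3 to shift 8 — holds.
turn must be completed before polish — holds.
The shop runs at most 1 operation per shift — holds.
finish can't be earlier than shift 4 — holds.
grind is only available from shift 2 onward — holds.
mill can only start once grind is done — holds.

Yes, all constraints hold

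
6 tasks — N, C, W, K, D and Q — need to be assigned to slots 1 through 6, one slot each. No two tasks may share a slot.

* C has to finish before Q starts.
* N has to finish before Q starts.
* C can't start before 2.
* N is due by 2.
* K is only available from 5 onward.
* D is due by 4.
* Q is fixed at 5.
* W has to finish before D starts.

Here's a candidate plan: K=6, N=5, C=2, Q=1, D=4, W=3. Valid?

No — it violates: N has to finish before Q starts

C can't start before 2 — holds.
No two tasks may share a slot — holds.
W has to finish before D starts — holds.
N has to finish before Q starts — violated.
Q is fixed at 5 — violated.
N is due by 2 — violated.
K is only available from 5 onward — holds.
C has to finish before Q starts — violated.
D is due by 4 — holds.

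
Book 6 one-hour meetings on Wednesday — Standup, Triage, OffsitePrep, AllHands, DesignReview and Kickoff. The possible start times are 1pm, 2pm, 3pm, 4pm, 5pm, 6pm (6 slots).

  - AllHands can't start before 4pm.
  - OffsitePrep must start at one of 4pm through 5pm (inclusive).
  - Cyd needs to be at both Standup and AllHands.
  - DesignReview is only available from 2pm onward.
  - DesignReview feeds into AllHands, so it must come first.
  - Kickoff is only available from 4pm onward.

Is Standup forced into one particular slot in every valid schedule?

No

Standup can be 1pm (e.g. Triage -> 1pm, AllHands -> 4pm, Kickoff -> 4pm, Standup -> 1pm, DesignReview -> 2pm, OffsitePrep -> 4pm) or 2pm (e.g. OffsitePrep -> 4pm, Standup -> 2pm, DesignReview -> 2pm, Triage -> 1pm, Kickoff -> 4pm, AllHands -> 4pm).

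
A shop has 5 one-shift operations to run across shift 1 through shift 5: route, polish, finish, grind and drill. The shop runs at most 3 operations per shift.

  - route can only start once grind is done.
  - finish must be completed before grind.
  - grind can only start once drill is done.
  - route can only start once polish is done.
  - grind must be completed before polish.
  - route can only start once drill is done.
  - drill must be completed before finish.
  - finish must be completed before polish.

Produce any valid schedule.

route=shift 5, polish=shift 4, grind=shift 3, finish=shift 2, drill=shift 1

Checking: drill(shift 1) before route(shift 5); polish(shift 4) before route(shift 5); finish(shift 2) before grind(shift 3); drill(shift 1) before grind(shift 3); grind(shift 3) before polish(shift 4); grind(shift 3) before route(shift 5); finish(shift 2) before polish(shift 4); drill(shift 1) before finish(shift 2); max 1 per shift (cap 3).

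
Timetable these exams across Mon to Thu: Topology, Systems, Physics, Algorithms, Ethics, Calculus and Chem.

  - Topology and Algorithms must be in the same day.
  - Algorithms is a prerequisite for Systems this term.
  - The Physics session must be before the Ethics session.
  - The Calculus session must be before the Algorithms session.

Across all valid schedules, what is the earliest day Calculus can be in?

Mon

Downstream work caps Calculus at Tue.
Calculus at Mon is achievable: Chem -> Mon; Physics -> Mon; Ethics -> Tue; Calculus -> Mon; Systems -> Wed; Topology -> Tue; Algorithms -> Tue.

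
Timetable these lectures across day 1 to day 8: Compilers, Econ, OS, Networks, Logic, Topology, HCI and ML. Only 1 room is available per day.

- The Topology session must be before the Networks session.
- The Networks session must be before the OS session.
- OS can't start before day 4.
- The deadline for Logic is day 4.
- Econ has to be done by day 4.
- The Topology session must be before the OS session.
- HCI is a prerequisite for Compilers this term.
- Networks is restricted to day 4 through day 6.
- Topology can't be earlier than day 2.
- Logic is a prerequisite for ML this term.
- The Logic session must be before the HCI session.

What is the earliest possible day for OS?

day 5

OS is available from day 4; precedence pushes OS to at least day 5.
OS at day 5 is achievable: Topology in day 3, Econ in day 2, OS in day 5, Logic in day 1, HCI in day 6, Networks in day 4, ML in day 8, Compilers in day 7.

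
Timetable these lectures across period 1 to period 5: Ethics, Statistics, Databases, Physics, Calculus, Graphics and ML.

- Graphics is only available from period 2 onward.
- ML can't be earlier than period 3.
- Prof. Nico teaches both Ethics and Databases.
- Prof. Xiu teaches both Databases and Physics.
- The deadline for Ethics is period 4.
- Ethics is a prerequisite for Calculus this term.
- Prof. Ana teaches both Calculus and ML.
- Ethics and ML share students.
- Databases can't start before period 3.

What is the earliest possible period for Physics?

period 1

Physics at period 1 is achievable: Calculus -> period 2; Graphics -> period 2; ML -> period 3; Databases -> period 3; Statistics -> period 1; Physics -> period 1; Ethics -> period 1.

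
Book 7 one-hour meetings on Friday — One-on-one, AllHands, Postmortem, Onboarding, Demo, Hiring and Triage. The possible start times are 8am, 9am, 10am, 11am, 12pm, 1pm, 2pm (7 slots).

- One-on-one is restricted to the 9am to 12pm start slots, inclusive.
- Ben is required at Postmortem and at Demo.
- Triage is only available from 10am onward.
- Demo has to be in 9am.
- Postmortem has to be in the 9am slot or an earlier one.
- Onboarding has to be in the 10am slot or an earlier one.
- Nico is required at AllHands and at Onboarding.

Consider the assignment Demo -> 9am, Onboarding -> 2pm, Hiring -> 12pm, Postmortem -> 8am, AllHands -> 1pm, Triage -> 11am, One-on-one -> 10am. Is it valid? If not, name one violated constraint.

Demo has to be in 9am — holds.
Triage is only available from 10am onward — holds.
Postmortem has to be in the 9am slot or an earlier one — holds.
One-on-one is restricted to the 9am to 12pm start slots, inclusive — holds.
Nico is required at AllHands and at Onboarding — holds.
Onboarding has to be in the 10am slot or an earlier one — violated.
Ben is required at Postmortem and at Demo — holds.

No — it violates: Onboarding has to be in the 10am slot or an earlier one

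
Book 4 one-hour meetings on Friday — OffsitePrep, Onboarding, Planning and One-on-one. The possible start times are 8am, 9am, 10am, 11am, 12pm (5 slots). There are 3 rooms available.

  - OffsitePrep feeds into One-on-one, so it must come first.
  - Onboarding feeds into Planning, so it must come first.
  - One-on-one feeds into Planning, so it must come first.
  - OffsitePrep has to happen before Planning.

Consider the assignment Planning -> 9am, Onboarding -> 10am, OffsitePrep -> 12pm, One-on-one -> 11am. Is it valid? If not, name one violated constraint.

No — it violates: OffsitePrep has to happen before Planning

One-on-one feeds into Planning, so it must come first — violated.
OffsitePrep has to happen before Planning — violated.
OffsitePrep feeds into One-on-one, so it must come first — violated.
There are 3 rooms available — holds.
Onboarding feeds into Planning, so it must come first — violated.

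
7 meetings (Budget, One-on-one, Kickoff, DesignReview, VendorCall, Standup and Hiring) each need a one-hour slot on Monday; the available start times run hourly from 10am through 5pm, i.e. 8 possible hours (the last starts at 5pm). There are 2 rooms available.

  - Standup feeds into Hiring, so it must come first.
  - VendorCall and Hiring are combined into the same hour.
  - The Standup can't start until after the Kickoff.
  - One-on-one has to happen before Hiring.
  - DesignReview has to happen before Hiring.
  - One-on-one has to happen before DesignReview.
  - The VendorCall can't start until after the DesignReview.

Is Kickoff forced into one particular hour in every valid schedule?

No

Kickoff can be 10am (e.g. Hiring in 12pm; Kickoff in 10am; Standup in 11am; Budget in 1pm; One-on-one in 10am; DesignReview in 11am; VendorCall in 12pm) or 11am (e.g. Standup=12pm; VendorCall=1pm; One-on-one=10am; Kickoff=11am; Hiring=1pm; DesignReview=11am; Budget=10am).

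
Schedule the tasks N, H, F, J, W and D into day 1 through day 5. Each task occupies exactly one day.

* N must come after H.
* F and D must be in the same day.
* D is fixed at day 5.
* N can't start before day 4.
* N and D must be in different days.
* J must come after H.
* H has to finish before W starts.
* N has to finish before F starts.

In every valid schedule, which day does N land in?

N's window is day 4–day 5.
D is fixed at day 5, and N can't share a day with D.
So N must be day 4.

day 4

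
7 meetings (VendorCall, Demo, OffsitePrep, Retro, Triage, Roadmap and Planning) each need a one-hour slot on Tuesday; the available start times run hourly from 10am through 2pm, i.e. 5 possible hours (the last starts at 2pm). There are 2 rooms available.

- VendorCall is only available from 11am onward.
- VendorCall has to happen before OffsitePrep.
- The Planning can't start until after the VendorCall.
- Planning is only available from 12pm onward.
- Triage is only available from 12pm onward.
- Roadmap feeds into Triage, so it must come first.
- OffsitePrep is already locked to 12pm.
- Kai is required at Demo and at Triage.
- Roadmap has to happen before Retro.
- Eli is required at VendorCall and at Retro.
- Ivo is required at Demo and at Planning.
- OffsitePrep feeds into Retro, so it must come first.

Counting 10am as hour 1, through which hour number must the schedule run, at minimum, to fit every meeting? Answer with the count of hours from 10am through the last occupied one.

The precedence chain requires at least 3 distinct hours.
With at most 2 per hour and 7 meetings, at least 4 hours are needed.
Propagating the time windows through the other constraints, Retro can't land before 1pm — that is hour 4 counting from 10am — so the schedule must run through at least 4 hours.
4 works (last occupied hour: 1pm): for example OffsitePrep in 12pm; Planning in 1pm; VendorCall in 11am; Demo in 10am; Triage in 12pm; Roadmap in 10am; Retro in 1pm.

4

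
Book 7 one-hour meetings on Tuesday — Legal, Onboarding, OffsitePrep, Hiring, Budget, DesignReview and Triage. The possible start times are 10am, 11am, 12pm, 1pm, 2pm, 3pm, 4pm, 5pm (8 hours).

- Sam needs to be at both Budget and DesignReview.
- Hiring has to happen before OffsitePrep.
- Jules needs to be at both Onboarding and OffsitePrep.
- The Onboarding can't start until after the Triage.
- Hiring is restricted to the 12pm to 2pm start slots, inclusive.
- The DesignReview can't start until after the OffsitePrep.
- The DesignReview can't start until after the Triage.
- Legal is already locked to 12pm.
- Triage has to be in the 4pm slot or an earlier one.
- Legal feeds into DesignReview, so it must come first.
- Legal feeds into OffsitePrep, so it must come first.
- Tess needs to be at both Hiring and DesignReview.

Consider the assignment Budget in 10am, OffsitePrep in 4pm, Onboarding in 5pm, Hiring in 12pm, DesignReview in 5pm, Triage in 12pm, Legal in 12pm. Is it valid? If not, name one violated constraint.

Legal is already locked to 12pm — holds.
Tess needs to be at both Hiring and DesignReview — holds.
Triage has to be in the 4pm slot or an earlier one — holds.
The DesignReview can't start until after the Triage — holds.
The Onboarding can't start until after the Triage — holds.
Jules needs to be at both Onboarding and OffsitePrep — holds.
Sam needs to be at both Budget and DesignReview — holds.
The DesignReview can't start until after the OffsitePrep — holds.
Hiring is restricted to the 12pm to 2pm start slots, inclusive — holds.
Hiring has to happen before OffsitePrep — holds.
Legal feeds into OffsitePrep, so it must come first — holds.
Legal feeds into DesignReview, so it must come first — holds.

Valid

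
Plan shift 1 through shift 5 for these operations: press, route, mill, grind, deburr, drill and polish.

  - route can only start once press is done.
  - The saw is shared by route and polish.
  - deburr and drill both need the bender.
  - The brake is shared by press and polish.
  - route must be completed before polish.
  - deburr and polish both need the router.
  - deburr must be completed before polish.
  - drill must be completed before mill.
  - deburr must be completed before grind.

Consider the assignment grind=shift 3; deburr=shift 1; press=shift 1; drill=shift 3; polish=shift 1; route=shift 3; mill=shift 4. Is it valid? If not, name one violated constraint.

route can only start once press is done — holds.
route must be completed before polish — violated.
The brake is shared by press and polish — violated.
deburr must be completed before polish — violated.
deburr and drill both need the bender — holds.
The saw is shared by route and polish — holds.
deburr must be completed before grind — holds.
deburr and polish both need the router — violated.
drill must be completed before mill — holds.

Invalid. deburr and polish both need the router.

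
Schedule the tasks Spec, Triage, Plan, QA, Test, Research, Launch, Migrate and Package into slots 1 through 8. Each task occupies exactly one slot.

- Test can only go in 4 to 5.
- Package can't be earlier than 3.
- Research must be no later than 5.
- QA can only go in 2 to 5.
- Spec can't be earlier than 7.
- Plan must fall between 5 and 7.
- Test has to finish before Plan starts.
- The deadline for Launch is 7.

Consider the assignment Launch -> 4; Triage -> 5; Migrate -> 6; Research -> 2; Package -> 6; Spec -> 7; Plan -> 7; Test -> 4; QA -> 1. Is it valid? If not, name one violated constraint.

No. QA can only go in 2 to 5 is not satisfied.

The deadline for Launch is 7 — holds.
Plan must fall between 5 and 7 — holds.
Test can only go in 4 to 5 — holds.
Package can't be earlier than 3 — holds.
Spec can't be earlier than 7 — holds.
Test has to finish before Plan starts — holds.
QA can only go in 2 to 5 — violated.
Research must be no later than 5 — holds.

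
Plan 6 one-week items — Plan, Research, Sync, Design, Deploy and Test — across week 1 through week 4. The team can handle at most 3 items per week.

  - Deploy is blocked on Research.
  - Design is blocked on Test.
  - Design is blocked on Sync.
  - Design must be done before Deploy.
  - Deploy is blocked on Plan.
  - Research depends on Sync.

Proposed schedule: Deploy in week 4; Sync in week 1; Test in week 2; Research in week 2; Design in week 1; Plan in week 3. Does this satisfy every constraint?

The team can handle at most 3 items per week — holds.
Design is blocked on Sync — violated.
Research depends on Sync — holds.
Design must be done before Deploy — holds.
Deploy is blocked on Plan — holds.
Design is blocked on Test — violated.
Deploy is blocked on Research — holds.

No — it violates: Design is blocked on Test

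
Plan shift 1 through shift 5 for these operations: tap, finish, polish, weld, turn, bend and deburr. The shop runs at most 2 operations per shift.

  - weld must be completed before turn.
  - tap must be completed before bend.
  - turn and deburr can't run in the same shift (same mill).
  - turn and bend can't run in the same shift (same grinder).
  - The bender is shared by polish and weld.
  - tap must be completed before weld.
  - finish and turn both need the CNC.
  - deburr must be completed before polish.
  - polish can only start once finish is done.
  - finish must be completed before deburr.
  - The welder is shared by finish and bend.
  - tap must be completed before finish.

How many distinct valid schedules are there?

Splitting on tap: it can be shift 1 (26), shift 2 (1). Listing each branch's schedules as (finish, polish, weld, turn, bend, deburr) by shift number:
tap=shift 1: (2,4,2,4,3,3) (2,4,2,4,5,3) (2,4,2,5,3,3) (2,4,2,5,4,3) (2,4,3,4,5,3) (2,4,3,5,4,3) (2,5,2,3,4,4) (2,5,2,3,5,4) (2,5,2,4,3,3) (2,5,2,4,5,3) (2,5,2,5,3,3) (2,5,2,5,3,4) (2,5,2,5,4,3) (2,5,2,5,4,4) (2,5,3,4,5,3) (2,5,3,5,3,4) (2,5,3,5,4,3) (2,5,3,5,4,4) (2,5,4,5,3,3) (2,5,4,5,3,4) (2,5,4,5,4,3) (3,5,2,5,2,4) (3,5,2,5,4,4) (3,5,3,5,2,4) (3,5,3,5,4,4) (3,5,4,5,2,4) — 26.
tap=shift 2: (3,5,3,5,4,4) — 1.
Summing: 26 + 1 = 27.

27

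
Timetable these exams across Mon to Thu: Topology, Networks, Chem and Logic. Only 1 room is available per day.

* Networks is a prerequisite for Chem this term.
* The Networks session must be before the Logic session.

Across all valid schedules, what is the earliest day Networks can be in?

Mon

Downstream work caps Networks at Wed.
Networks at Mon is achievable: Chem=Tue; Networks=Mon; Logic=Wed; Topology=Thu.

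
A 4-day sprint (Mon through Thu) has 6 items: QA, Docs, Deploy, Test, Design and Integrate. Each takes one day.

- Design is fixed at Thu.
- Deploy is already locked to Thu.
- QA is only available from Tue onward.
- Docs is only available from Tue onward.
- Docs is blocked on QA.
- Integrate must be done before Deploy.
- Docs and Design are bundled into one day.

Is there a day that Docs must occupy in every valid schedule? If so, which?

Thu

Docs is available from Tue; Docs must be in the same day as Design, which can't be before Thu, so Docs is at least Thu.
So Docs is pinned to Thu.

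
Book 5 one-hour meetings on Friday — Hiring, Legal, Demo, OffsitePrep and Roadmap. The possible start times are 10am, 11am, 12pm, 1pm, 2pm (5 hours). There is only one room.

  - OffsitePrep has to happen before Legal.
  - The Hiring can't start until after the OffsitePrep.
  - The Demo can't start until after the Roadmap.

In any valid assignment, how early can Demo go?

Precedence pushes Demo to at least 11am.
Demo at 11am is achievable: Roadmap=10am, Hiring=1pm, Demo=11am, OffsitePrep=12pm, Legal=2pm.

11am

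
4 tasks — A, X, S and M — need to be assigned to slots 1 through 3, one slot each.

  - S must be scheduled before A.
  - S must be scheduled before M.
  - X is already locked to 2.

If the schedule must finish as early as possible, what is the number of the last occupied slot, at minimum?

The precedence chain requires at least 2 distinct slots.
2 works (last occupied slot: 2): for example S in 1; M in 2; X in 2; A in 2.

slot 2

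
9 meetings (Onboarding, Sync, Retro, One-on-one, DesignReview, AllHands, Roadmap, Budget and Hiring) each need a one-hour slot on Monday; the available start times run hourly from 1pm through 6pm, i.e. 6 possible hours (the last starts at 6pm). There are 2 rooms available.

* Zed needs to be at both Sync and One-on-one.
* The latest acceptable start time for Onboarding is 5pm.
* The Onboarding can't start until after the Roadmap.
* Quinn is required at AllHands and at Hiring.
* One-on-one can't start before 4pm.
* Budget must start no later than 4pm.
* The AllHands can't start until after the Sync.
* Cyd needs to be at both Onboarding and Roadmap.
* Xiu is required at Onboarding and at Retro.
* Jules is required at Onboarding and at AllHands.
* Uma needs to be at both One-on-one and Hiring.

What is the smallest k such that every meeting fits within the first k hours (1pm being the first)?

The precedence chain requires at least 2 distinct hours.
With at most 2 per hour and 9 meetings, at least 5 hours are needed.
One-on-one can't be placed before 4pm — that is hour 4 counting from 1pm — so the schedule must run through at least 4 hours.
5 works (last occupied hour: 5pm): for example Budget in 1pm; Sync in 2pm; One-on-one in 4pm; AllHands in 3pm; Onboarding in 2pm; Retro in 3pm; DesignReview in 4pm; Roadmap in 1pm; Hiring in 5pm.

5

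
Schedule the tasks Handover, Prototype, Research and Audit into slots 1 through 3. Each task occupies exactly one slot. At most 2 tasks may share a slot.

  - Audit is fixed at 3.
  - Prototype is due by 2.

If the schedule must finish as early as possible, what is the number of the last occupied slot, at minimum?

3

With at most 2 per slot and 4 tasks, at least 2 slots are needed.
Audit can't be placed before 3, so the schedule must run through at least slot 3.
3 works (last occupied slot: 3): for example Prototype -> 1; Audit -> 3; Research -> 2; Handover -> 1.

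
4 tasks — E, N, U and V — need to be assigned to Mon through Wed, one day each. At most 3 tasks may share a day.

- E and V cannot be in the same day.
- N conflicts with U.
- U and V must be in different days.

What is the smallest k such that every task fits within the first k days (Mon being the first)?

2 days

With at most 3 per day and 4 tasks, at least 2 days are needed.
2 works (last occupied day: Tue): for example N in Tue; U in Mon; V in Tue; E in Mon.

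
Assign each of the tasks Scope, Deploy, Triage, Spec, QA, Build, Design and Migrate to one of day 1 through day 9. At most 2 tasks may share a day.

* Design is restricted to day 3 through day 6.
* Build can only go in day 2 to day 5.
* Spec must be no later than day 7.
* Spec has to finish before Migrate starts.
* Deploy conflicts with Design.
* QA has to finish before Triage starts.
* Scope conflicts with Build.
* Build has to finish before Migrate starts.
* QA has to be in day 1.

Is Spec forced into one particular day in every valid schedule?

No

Spec can be day 1 (e.g. Build -> day 2; Design -> day 3; Deploy -> day 4; Migrate -> day 3; Scope -> day 4; Spec -> day 1; QA -> day 1; Triage -> day 2) or day 2 (e.g. Design -> day 3, Build -> day 2, Spec -> day 2, Migrate -> day 3, QA -> day 1, Deploy -> day 4, Triage -> day 4, Scope -> day 1).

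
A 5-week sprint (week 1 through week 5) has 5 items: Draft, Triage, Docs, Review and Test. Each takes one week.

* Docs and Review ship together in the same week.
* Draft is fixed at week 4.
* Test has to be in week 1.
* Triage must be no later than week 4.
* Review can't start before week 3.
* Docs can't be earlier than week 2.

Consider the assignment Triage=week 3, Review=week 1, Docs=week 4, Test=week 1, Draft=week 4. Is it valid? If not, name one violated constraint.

Draft is fixed at week 4 — holds.
Triage must be no later than week 4 — holds.
Test has to be in week 1 — holds.
Review can't start before week 3 — violated.
Docs and Review ship together in the same week — violated.
Docs can't be earlier than week 2 — holds.

Invalid. Review can't start before week 3.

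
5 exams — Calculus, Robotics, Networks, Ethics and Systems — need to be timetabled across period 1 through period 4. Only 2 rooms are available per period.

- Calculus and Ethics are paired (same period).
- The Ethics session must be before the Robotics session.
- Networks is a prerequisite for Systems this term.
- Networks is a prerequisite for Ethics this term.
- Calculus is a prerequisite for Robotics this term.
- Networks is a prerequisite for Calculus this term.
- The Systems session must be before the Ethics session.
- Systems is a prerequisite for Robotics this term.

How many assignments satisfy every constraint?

Enumerating: Calculus in period 3; Robotics in period 4; Ethics in period 3; Systems in period 2; Networks in period 1.

1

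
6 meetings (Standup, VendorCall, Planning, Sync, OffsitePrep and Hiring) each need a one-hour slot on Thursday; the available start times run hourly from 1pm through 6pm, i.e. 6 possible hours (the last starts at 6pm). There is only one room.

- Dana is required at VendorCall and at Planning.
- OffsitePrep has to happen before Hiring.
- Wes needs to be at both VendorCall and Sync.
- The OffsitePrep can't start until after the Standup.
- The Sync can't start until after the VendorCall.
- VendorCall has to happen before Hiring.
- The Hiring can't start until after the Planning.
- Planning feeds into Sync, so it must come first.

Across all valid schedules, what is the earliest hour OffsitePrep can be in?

Precedence pushes OffsitePrep to at least 2pm; downstream work caps OffsitePrep at 5pm.
OffsitePrep at 2pm is achievable: Planning -> 4pm; OffsitePrep -> 2pm; Standup -> 1pm; Hiring -> 5pm; VendorCall -> 3pm; Sync -> 6pm.

2pm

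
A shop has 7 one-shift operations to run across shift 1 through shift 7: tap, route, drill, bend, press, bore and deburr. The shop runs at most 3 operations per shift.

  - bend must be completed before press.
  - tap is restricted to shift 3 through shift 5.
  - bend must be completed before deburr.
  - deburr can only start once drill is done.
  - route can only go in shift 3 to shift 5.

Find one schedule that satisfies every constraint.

bore -> shift 1, drill -> shift 1, deburr -> shift 2, bend -> shift 1, press -> shift 2, route -> shift 3, tap -> shift 3

Checking: bend(shift 1) before press(shift 2); bend(shift 1) before deburr(shift 2); drill(shift 1) before deburr(shift 2); route=shift 3 in [shift 3,shift 5]; tap=shift 3 in [shift 3,shift 5]; max 3 per shift (cap 3).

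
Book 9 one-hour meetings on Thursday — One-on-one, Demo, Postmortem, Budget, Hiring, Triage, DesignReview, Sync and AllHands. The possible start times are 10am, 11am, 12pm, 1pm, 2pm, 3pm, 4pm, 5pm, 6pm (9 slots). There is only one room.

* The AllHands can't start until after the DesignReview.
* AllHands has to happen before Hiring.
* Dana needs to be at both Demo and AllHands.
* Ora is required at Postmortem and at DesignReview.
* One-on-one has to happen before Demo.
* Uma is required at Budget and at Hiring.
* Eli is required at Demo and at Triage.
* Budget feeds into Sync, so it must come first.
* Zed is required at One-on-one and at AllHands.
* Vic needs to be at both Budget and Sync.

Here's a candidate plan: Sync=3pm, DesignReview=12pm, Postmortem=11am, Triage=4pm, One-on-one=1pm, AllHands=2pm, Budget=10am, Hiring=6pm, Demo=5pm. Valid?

Yes

The AllHands can't start until after the DesignReview — holds.
Dana needs to be at both Demo and AllHands — holds.
Ora is required at Postmortem and at DesignReview — holds.
Eli is required at Demo and at Triage — holds.
AllHands has to happen before Hiring — holds.
Zed is required at One-on-one and at AllHands — holds.
Vic needs to be at both Budget and Sync — holds.
There is only one room — holds.
Uma is required at Budget and at Hiring — holds.
One-on-one has to happen before Demo — holds.
Budget feeds into Sync, so it must come first — holds.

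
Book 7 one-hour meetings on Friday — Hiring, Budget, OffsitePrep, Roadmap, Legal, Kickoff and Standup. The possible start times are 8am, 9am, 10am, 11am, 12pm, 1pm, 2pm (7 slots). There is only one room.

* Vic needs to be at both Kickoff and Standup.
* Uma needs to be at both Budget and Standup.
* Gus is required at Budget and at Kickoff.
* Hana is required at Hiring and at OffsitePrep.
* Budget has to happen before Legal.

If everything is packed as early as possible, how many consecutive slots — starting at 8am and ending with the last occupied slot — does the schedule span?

The precedence chain requires at least 2 distinct slots.
With at most 1 per slot and 7 meetings, at least 7 slots are needed.
7 works (last occupied slot: 2pm): for example Kickoff=1pm, OffsitePrep=11am, Legal=9am, Hiring=10am, Budget=8am, Roadmap=12pm, Standup=2pm.

7 slots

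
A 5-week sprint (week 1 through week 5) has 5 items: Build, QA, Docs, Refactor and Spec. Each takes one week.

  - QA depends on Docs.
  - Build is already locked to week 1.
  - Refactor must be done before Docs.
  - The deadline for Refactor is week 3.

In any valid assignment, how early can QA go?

week 3

Precedence pushes QA to at least week 3.
QA at week 3 is achievable: Refactor -> week 1, Build -> week 1, Spec -> week 1, QA -> week 3, Docs -> week 2.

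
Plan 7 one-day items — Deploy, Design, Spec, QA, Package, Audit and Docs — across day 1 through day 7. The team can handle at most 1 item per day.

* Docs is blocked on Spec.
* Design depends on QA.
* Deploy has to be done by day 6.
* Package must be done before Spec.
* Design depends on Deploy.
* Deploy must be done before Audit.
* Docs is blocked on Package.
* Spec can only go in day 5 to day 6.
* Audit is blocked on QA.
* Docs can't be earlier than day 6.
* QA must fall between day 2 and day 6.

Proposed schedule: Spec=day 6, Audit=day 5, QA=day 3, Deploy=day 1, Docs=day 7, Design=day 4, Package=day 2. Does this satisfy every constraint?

QA must fall between day 2 and day 6 — holds.
Docs is blocked on Package — holds.
Audit is blocked on QA — holds.
Spec can only go in day 5 to day 6 — holds.
Docs can't be earlier than day 6 — holds.
Design depends on Deploy — holds.
Package must be done before Spec — holds.
The team can handle at most 1 item per day — holds.
Docs is blocked on Spec — holds.
Deploy must be done before Audit — holds.
Design depends on QA — holds.
Deploy has to be done by day 6 — holds.

Yes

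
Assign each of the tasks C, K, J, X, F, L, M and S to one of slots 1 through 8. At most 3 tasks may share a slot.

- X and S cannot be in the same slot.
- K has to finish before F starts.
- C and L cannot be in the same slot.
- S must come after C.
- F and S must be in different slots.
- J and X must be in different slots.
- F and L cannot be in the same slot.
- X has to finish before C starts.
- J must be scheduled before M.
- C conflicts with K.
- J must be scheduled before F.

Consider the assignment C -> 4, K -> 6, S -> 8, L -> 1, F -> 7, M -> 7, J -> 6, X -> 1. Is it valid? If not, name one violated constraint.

J must be scheduled before F — holds.
F and L cannot be in the same slot — holds.
F and S must be in different slots — holds.
J must be scheduled before M — holds.
X has to finish before C starts — holds.
K has to finish before F starts — holds.
C conflicts with K — holds.
S must come after C — holds.
At most 3 tasks may share a slot — holds.
C and L cannot be in the same slot — holds.
X and S cannot be in the same slot — holds.
J and X must be in different slots — holds.

Valid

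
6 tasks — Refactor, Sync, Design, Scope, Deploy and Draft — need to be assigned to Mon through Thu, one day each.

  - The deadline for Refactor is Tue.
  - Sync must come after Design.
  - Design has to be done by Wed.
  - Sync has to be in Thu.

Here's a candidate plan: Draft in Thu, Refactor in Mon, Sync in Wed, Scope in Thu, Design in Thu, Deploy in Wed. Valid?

Sync has to be in Thu — violated.
The deadline for Refactor is Tue — holds.
Sync must come after Design — violated.
Design has to be done by Wed — violated.

No. Sync must come after Design is not satisfied.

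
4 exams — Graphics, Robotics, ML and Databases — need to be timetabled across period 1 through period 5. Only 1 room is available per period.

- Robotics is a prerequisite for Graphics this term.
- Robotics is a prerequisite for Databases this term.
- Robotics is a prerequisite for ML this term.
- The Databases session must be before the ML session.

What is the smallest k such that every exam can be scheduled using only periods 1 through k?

4

The precedence chain requires at least 3 distinct periods.
With at most 1 per period and 4 exams, at least 4 periods are needed.
4 works (last occupied period: period 4): for example ML=period 3, Graphics=period 4, Robotics=period 1, Databases=period 2.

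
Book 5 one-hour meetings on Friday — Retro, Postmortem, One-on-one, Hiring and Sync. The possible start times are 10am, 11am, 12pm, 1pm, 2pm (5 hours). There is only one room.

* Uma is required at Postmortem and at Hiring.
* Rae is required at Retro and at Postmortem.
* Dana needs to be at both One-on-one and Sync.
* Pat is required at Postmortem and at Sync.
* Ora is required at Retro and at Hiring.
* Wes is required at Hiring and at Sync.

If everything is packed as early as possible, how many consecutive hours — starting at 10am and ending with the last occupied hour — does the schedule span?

With at most 1 per hour and 5 meetings, at least 5 hours are needed.
5 works (last occupied hour: 2pm): for example Hiring in 1pm; Postmortem in 11am; Retro in 10am; One-on-one in 12pm; Sync in 2pm.

5 hours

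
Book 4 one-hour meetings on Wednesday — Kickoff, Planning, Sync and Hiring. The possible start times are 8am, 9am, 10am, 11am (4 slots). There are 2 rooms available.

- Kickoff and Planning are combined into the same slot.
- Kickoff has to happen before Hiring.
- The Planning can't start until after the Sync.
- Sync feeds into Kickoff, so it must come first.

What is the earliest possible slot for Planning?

9am

Precedence pushes Planning to at least 9am; Planning must be in the same slot as Kickoff, which can't be after 10am, so Planning is at most 10am.
Planning at 9am is achievable: Kickoff -> 9am; Planning -> 9am; Sync -> 8am; Hiring -> 10am.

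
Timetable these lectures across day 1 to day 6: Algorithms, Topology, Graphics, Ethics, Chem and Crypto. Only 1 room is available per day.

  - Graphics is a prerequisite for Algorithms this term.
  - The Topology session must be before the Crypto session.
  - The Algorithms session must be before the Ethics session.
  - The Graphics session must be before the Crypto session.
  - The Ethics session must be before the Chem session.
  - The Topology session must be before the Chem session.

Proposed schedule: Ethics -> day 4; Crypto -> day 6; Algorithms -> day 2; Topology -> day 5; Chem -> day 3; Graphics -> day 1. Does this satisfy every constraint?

The Topology session must be before the Crypto session — holds.
The Algorithms session must be before the Ethics session — holds.
The Graphics session must be before the Crypto session — holds.
The Topology session must be before the Chem session — violated.
Only 1 room is available per day — holds.
Graphics is a prerequisite for Algorithms this term — holds.
The Ethics session must be before the Chem session — violated.

No — it violates: The Topology session must be before the Chem session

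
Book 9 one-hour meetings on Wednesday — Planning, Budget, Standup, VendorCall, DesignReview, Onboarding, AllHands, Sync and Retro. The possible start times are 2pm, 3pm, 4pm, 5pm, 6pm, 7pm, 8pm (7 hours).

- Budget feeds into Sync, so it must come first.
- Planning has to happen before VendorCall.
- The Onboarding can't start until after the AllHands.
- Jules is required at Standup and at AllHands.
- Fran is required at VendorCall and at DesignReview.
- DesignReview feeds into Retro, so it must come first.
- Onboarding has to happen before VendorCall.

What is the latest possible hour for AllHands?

Downstream work caps AllHands at 6pm.
AllHands at 6pm is achievable: DesignReview -> 2pm, Planning -> 2pm, Standup -> 2pm, Sync -> 3pm, AllHands -> 6pm, Budget -> 2pm, Onboarding -> 7pm, Retro -> 3pm, VendorCall -> 8pm.

6pm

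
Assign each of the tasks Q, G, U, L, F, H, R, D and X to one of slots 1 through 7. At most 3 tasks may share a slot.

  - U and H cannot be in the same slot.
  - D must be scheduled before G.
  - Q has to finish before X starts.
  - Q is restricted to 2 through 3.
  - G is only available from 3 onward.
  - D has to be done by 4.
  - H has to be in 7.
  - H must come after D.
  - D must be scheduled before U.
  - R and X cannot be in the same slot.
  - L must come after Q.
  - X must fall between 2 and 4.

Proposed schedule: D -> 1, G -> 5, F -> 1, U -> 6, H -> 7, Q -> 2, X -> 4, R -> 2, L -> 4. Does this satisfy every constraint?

Yes, all constraints hold

R and X cannot be in the same slot — holds.
At most 3 tasks may share a slot — holds.
G is only available from 3 onward — holds.
H has to be in 7 — holds.
X must fall between 2 and 4 — holds.
D must be scheduled before U — holds.
D has to be done by 4 — holds.
U and H cannot be in the same slot — holds.
L must come after Q — holds.
H must come after D — holds.
Q is restricted to 2 through 3 — holds.
Q has to finish before X starts — holds.
D must be scheduled before G — holds.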